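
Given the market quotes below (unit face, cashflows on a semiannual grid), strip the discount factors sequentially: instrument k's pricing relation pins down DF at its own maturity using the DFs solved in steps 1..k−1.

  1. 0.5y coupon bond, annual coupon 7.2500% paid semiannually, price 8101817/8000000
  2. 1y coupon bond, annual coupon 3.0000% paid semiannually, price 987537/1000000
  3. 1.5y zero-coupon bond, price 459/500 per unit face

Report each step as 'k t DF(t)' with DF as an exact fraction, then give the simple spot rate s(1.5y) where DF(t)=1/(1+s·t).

step 1 [0.5y] bond c/2=29/800: DF=(8101817/8000000 − 29/800·(0))/(1+29/800) = 9773/10000 ≈ 0.977300
step 2 [1y] bond c/2=3/200: DF=(987537/1000000 − 3/200·(0.977300))/(1+3/200) = 1917/2000 ≈ 0.958500
step 3 [1.5y] zero: DF = P = 459/500 ≈ 0.918000

1 1/2 9773/10000
2 1 1917/2000
3 3/2 459/500
s(1.5y) = (1/(459/500) − 1)/(3/2) = 82/1377 ≈ 5.9550%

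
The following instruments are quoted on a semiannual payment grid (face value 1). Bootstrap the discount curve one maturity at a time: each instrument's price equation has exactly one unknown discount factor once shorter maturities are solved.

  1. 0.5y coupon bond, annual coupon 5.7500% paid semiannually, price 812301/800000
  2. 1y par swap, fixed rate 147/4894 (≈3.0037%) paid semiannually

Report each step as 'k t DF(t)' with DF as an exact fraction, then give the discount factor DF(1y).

1 1/2 987/1000
2 1 4853/5000
DF(1y) = 4853/5000 ≈ 0.970600

step 1 [0.5y] bond c/2=23/800: DF=(812301/800000 − 23/800·(0))/(1+23/800) = 987/1000 ≈ 0.987000
step 2 [1y] swap r/2=147/9788: DF=(1 − 147/9788·(0.987000))/(1+147/9788) = 4853/5000 ≈ 0.970600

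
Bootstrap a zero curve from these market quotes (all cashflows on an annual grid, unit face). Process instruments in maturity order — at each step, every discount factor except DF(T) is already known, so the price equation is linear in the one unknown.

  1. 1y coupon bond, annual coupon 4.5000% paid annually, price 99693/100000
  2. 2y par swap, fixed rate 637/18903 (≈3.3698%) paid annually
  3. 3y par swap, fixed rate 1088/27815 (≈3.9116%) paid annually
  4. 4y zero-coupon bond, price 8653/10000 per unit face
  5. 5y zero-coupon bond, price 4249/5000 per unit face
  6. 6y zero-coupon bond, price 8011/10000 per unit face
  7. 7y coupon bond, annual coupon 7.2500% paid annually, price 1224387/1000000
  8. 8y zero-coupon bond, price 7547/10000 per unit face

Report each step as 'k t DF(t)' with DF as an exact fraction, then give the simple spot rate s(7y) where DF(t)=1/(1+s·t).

1 1 477/500
2 2 9363/10000
3 3 557/625
4 4 8653/10000
5 5 4249/5000
6 6 8011/10000
7 7 1567/2000
8 8 7547/10000
s(7y) = (1/(1567/2000) − 1)/(7) = 433/10969 ≈ 3.9475%

step 1 [1y] bond c/1=9/200: DF=(99693/100000 − 9/200·(0))/(1+9/200) = 477/500 ≈ 0.954000
step 2 [2y] swap r/1=637/18903: DF=(1 − 637/18903·(0.954000))/(1+637/18903) = 9363/10000 ≈ 0.936300
step 3 [3y] swap r/1=1088/27815: DF=(1 − 1088/27815·(0.954000+0.936300))/(1+1088/27815) = 557/625 ≈ 0.891200
step 4 [4y] zero: DF = P = 8653/10000 ≈ 0.865300
step 5 [5y] zero: DF = P = 4249/5000 ≈ 0.849800
step 6 [6y] zero: DF = P = 8011/10000 ≈ 0.801100
step 7 [7y] bond c/1=29/400: DF=(1224387/1000000 − 29/400·(0.954000+0.936300+0.891200+0.865300+0.849800+0.801100))/(1+29/400) = 1567/2000 ≈ 0.783500
step 8 [8y] zero: DF = P = 7547/10000 ≈ 0.754700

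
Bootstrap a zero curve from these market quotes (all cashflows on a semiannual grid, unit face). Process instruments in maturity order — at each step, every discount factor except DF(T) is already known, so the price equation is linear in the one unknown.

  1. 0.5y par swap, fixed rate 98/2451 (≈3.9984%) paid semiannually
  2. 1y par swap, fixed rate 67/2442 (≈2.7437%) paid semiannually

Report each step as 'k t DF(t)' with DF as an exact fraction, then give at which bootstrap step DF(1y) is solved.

step 1 [0.5y] swap r/2=49/2451: DF=(1 − 49/2451·(0))/(1+49/2451) = 2451/2500 ≈ 0.980400
step 2 [1y] swap r/2=67/4884: DF=(1 − 67/4884·(0.980400))/(1+67/4884) = 2433/2500 ≈ 0.973200

1 1/2 2451/2500
2 1 2433/2500
DF(1y) is solved at step 2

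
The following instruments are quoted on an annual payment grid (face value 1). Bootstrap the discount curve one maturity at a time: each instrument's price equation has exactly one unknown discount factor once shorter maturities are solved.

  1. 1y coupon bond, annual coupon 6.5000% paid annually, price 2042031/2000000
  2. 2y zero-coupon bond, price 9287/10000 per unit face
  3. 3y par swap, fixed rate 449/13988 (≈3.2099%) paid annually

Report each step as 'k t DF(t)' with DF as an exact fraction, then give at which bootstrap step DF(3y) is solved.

1 1 9587/10000
2 2 9287/10000
3 3 4551/5000
DF(3y) is solved at step 3

step 1 [1y] bond c/1=13/200: DF=(2042031/2000000 − 13/200·(0))/(1+13/200) = 9587/10000 ≈ 0.958700
step 2 [2y] zero: DF = P = 9287/10000 ≈ 0.928700
step 3 [3y] swap r/1=449/13988: DF=(1 − 449/13988·(0.958700+0.928700))/(1+449/13988) = 4551/5000 ≈ 0.910200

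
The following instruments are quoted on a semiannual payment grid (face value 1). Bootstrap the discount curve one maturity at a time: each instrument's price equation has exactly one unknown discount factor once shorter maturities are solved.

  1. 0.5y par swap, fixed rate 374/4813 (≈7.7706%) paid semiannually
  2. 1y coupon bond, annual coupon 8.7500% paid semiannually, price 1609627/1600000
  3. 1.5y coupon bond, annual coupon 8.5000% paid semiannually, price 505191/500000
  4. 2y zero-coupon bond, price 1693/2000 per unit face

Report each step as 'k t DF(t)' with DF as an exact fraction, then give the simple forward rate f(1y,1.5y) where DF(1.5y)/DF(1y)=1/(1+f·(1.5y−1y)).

step 1 [0.5y] swap r/2=187/4813: DF=(1 − 187/4813·(0))/(1+187/4813) = 4813/5000 ≈ 0.962600
step 2 [1y] bond c/2=7/160: DF=(1609627/1600000 − 7/160·(0.962600))/(1+7/160) = 1847/2000 ≈ 0.923500
step 3 [1.5y] bond c/2=17/400: DF=(505191/500000 − 17/400·(0.962600+0.923500))/(1+17/400) = 8923/10000 ≈ 0.892300
step 4 [2y] zero: DF = P = 1693/2000 ≈ 0.846500

1 1/2 4813/5000
2 1 1847/2000
3 3/2 8923/10000
4 2 1693/2000
f(1y,1.5y) = ((1847/2000)/(8923/10000) − 1)/(1/2) = 624/8923 ≈ 6.9932%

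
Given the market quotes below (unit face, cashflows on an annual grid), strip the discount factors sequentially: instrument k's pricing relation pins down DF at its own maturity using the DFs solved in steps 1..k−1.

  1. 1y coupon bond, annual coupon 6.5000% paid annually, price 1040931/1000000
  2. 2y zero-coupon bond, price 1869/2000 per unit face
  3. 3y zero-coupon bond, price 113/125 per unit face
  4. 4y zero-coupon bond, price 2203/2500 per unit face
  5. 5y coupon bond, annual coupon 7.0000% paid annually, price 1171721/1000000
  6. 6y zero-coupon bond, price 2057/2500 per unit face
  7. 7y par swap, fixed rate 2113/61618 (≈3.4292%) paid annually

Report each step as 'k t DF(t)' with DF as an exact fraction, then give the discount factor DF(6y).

1 1 4887/5000
2 2 1869/2000
3 3 113/125
4 4 2203/2500
5 5 2133/2500
6 6 2057/2500
7 7 7887/10000
DF(6y) = 2057/2500 ≈ 0.822800

step 1 [1y] bond c/1=13/200: DF=(1040931/1000000 − 13/200·(0))/(1+13/200) = 4887/5000 ≈ 0.977400
step 2 [2y] zero: DF = P = 1869/2000 ≈ 0.934500
step 3 [3y] zero: DF = P = 113/125 ≈ 0.904000
step 4 [4y] zero: DF = P = 2203/2500 ≈ 0.881200
step 5 [5y] bond c/1=7/100: DF=(1171721/1000000 − 7/100·(0.977400+0.934500+0.904000+0.881200))/(1+7/100) = 2133/2500 ≈ 0.853200
step 6 [6y] zero: DF = P = 2057/2500 ≈ 0.822800
step 7 [7y] swap r/1=2113/61618: DF=(1 − 2113/61618·(0.977400+0.934500+0.904000+0.881200+0.853200+0.822800))/(1+2113/61618) = 7887/10000 ≈ 0.788700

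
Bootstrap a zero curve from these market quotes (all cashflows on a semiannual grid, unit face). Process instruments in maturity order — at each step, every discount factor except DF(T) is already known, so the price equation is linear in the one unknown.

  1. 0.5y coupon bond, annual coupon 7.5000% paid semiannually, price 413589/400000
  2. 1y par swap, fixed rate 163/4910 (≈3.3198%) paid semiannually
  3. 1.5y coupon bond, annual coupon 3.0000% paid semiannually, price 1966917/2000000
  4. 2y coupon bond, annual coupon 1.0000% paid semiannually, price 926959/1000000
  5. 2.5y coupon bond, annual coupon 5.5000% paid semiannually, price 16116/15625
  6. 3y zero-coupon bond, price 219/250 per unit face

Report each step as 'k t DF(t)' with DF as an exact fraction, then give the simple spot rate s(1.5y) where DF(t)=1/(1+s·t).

step 1 [0.5y] bond c/2=3/80: DF=(413589/400000 − 3/80·(0))/(1+3/80) = 4983/5000 ≈ 0.996600
step 2 [1y] swap r/2=163/9820: DF=(1 − 163/9820·(0.996600))/(1+163/9820) = 4837/5000 ≈ 0.967400
step 3 [1.5y] bond c/2=3/200: DF=(1966917/2000000 − 3/200·(0.996600+0.967400))/(1+3/200) = 9399/10000 ≈ 0.939900
step 4 [2y] bond c/2=1/200: DF=(926959/1000000 − 1/200·(0.996600+0.967400+0.939900))/(1+1/200) = 9079/10000 ≈ 0.907900
step 5 [2.5y] bond c/2=11/400: DF=(16116/15625 − 11/400·(0.996600+0.967400+0.939900+0.907900))/(1+11/400) = 4509/5000 ≈ 0.901800
step 6 [3y] zero: DF = P = 219/250 ≈ 0.876000

1 1/2 4983/5000
2 1 4837/5000
3 3/2 9399/10000
4 2 9079/10000
5 5/2 4509/5000
6 3 219/250
s(1.5y) = (1/(9399/10000) − 1)/(3/2) = 1202/28197 ≈ 4.2629%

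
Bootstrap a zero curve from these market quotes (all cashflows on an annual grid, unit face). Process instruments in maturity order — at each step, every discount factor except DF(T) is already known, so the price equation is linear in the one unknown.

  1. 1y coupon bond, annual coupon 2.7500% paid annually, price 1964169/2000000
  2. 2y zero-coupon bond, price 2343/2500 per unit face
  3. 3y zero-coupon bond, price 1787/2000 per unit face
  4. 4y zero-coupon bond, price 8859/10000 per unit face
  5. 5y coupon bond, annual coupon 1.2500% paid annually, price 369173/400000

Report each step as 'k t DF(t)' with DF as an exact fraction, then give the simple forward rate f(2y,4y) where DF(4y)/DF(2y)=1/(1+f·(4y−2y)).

step 1 [1y] bond c/1=11/400: DF=(1964169/2000000 − 11/400·(0))/(1+11/400) = 4779/5000 ≈ 0.955800
step 2 [2y] zero: DF = P = 2343/2500 ≈ 0.937200
step 3 [3y] zero: DF = P = 1787/2000 ≈ 0.893500
step 4 [4y] zero: DF = P = 8859/10000 ≈ 0.885900
step 5 [5y] bond c/1=1/80: DF=(369173/400000 − 1/80·(0.955800+0.937200+0.893500+0.885900))/(1+1/80) = 4331/5000 ≈ 0.866200

1 1 4779/5000
2 2 2343/2500
3 3 1787/2000
4 4 8859/10000
5 5 4331/5000
f(2y,4y) = ((2343/2500)/(8859/10000) − 1)/(2) = 171/5906 ≈ 2.8954%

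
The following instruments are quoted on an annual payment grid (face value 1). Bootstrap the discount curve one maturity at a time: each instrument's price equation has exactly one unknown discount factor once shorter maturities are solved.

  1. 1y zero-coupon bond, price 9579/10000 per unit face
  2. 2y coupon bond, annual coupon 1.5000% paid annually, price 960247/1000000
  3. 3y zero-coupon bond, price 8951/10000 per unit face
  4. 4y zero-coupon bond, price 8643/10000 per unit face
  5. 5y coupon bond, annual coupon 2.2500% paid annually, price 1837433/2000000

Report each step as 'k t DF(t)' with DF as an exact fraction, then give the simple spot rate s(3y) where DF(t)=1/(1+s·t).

step 1 [1y] zero: DF = P = 9579/10000 ≈ 0.957900
step 2 [2y] bond c/1=3/200: DF=(960247/1000000 − 3/200·(0.957900))/(1+3/200) = 9319/10000 ≈ 0.931900
step 3 [3y] zero: DF = P = 8951/10000 ≈ 0.895100
step 4 [4y] zero: DF = P = 8643/10000 ≈ 0.864300
step 5 [5y] bond c/1=9/400: DF=(1837433/2000000 − 9/400·(0.957900+0.931900+0.895100+0.864300))/(1+9/400) = 4091/5000 ≈ 0.818200

1 1 9579/10000
2 2 9319/10000
3 3 8951/10000
4 4 8643/10000
5 5 4091/5000
s(3y) = (1/(8951/10000) − 1)/(3) = 1049/26853 ≈ 3.9065%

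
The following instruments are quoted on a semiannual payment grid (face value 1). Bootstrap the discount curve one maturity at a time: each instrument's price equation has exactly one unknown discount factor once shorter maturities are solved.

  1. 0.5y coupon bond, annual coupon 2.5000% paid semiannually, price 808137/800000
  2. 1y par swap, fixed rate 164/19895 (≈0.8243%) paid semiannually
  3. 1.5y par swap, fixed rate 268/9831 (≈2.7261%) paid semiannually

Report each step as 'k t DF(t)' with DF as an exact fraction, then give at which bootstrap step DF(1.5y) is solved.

step 1 [0.5y] bond c/2=1/80: DF=(808137/800000 − 1/80·(0))/(1+1/80) = 9977/10000 ≈ 0.997700
step 2 [1y] swap r/2=82/19895: DF=(1 − 82/19895·(0.997700))/(1+82/19895) = 4959/5000 ≈ 0.991800
step 3 [1.5y] swap r/2=134/9831: DF=(1 − 134/9831·(0.997700+0.991800))/(1+134/9831) = 4799/5000 ≈ 0.959800

1 1/2 9977/10000
2 1 4959/5000
3 3/2 4799/5000
DF(1.5y) is solved at step 3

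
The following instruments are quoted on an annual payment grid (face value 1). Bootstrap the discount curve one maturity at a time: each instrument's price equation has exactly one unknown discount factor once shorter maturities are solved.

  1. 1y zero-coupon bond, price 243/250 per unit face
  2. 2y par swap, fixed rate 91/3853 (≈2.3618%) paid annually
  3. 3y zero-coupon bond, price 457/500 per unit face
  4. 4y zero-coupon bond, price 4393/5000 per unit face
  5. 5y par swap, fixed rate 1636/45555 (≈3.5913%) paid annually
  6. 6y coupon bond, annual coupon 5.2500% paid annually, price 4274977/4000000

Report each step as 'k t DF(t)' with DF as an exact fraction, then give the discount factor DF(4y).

1 1 243/250
2 2 1909/2000
3 3 457/500
4 4 4393/5000
5 5 2091/2500
6 6 3941/5000
DF(4y) = 4393/5000 ≈ 0.878600

step 1 [1y] zero: DF = P = 243/250 ≈ 0.972000
step 2 [2y] swap r/1=91/3853: DF=(1 − 91/3853·(0.972000))/(1+91/3853) = 1909/2000 ≈ 0.954500
step 3 [3y] zero: DF = P = 457/500 ≈ 0.914000
step 4 [4y] zero: DF = P = 4393/5000 ≈ 0.878600
step 5 [5y] swap r/1=1636/45555: DF=(1 − 1636/45555·(0.972000+0.954500+0.914000+0.878600))/(1+1636/45555) = 2091/2500 ≈ 0.836400
step 6 [6y] bond c/1=21/400: DF=(4274977/4000000 − 21/400·(0.972000+0.954500+0.914000+0.878600+0.836400))/(1+21/400) = 3941/5000 ≈ 0.788200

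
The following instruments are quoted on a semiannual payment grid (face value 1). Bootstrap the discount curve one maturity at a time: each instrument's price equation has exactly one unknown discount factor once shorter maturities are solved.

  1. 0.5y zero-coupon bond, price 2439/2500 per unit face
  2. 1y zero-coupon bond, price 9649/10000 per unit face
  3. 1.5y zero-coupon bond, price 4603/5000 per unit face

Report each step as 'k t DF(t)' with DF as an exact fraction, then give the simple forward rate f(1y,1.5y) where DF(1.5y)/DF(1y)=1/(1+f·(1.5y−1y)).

1 1/2 2439/2500
2 1 9649/10000
3 3/2 4603/5000
f(1y,1.5y) = ((9649/10000)/(4603/5000) − 1)/(1/2) = 443/4603 ≈ 9.6242%

step 1 [0.5y] zero: DF = P = 2439/2500 ≈ 0.975600
step 2 [1y] zero: DF = P = 9649/10000 ≈ 0.964900
step 3 [1.5y] zero: DF = P = 4603/5000 ≈ 0.920600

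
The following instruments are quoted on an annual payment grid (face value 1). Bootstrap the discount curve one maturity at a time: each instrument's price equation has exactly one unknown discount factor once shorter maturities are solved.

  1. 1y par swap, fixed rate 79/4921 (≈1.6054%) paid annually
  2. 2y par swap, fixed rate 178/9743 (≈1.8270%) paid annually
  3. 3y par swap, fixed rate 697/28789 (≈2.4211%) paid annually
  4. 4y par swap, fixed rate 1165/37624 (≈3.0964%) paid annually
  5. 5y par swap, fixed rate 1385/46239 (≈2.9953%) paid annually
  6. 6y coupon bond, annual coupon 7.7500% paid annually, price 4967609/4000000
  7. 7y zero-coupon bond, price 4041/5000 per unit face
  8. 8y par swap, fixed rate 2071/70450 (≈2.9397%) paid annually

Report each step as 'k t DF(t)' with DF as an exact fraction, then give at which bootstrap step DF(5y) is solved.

1 1 4921/5000
2 2 2411/2500
3 3 9303/10000
4 4 1767/2000
5 5 1723/2000
6 6 41/50
7 7 4041/5000
8 8 7929/10000
DF(5y) is solved at step 5

step 1 [1y] swap r/1=79/4921: DF=(1 − 79/4921·(0))/(1+79/4921) = 4921/5000 ≈ 0.984200
step 2 [2y] swap r/1=178/9743: DF=(1 − 178/9743·(0.984200))/(1+178/9743) = 2411/2500 ≈ 0.964400
step 3 [3y] swap r/1=697/28789: DF=(1 − 697/28789·(0.984200+0.964400))/(1+697/28789) = 9303/10000 ≈ 0.930300
step 4 [4y] swap r/1=1165/37624: DF=(1 − 1165/37624·(0.984200+0.964400+0.930300))/(1+1165/37624) = 1767/2000 ≈ 0.883500
step 5 [5y] swap r/1=1385/46239: DF=(1 − 1385/46239·(0.984200+0.964400+0.930300+0.883500))/(1+1385/46239) = 1723/2000 ≈ 0.861500
step 6 [6y] bond c/1=31/400: DF=(4967609/4000000 − 31/400·(0.984200+0.964400+0.930300+0.883500+0.861500))/(1+31/400) = 41/50 ≈ 0.820000
step 7 [7y] zero: DF = P = 4041/5000 ≈ 0.808200
step 8 [8y] swap r/1=2071/70450: DF=(1 − 2071/70450·(0.984200+0.964400+0.930300+0.883500+0.861500+0.820000+0.808200))/(1+2071/70450) = 7929/10000 ≈ 0.792900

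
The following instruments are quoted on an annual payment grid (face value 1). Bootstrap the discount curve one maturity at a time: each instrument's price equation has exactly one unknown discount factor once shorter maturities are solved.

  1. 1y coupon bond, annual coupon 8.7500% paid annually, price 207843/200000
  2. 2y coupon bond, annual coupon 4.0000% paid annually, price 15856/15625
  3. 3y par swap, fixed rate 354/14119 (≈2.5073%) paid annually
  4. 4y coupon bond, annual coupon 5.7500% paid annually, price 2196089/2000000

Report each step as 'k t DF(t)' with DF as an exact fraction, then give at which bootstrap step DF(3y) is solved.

step 1 [1y] bond c/1=7/80: DF=(207843/200000 − 7/80·(0))/(1+7/80) = 2389/2500 ≈ 0.955600
step 2 [2y] bond c/1=1/25: DF=(15856/15625 − 1/25·(0.955600))/(1+1/25) = 939/1000 ≈ 0.939000
step 3 [3y] swap r/1=354/14119: DF=(1 − 354/14119·(0.955600+0.939000))/(1+354/14119) = 2323/2500 ≈ 0.929200
step 4 [4y] bond c/1=23/400: DF=(2196089/2000000 − 23/400·(0.955600+0.939000+0.929200))/(1+23/400) = 553/625 ≈ 0.884800

1 1 2389/2500
2 2 939/1000
3 3 2323/2500
4 4 553/625
DF(3y) is solved at step 3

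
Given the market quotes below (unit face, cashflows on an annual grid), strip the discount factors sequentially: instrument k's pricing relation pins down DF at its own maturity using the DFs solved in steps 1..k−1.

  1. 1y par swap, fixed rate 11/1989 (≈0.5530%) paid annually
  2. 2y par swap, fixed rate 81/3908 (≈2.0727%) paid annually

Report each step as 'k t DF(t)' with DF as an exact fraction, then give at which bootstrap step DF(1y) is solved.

1 1 1989/2000
2 2 1919/2000
DF(1y) is solved at step 1

step 1 [1y] swap r/1=11/1989: DF=(1 − 11/1989·(0))/(1+11/1989) = 1989/2000 ≈ 0.994500
step 2 [2y] swap r/1=81/3908: DF=(1 − 81/3908·(0.994500))/(1+81/3908) = 1919/2000 ≈ 0.959500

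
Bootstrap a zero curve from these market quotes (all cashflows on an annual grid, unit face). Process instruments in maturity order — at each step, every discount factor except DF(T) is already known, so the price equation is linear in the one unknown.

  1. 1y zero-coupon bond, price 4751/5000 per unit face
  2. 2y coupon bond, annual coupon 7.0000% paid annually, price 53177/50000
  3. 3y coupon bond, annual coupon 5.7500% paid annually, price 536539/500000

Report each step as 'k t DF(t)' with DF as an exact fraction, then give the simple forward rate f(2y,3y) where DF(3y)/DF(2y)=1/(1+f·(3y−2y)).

step 1 [1y] zero: DF = P = 4751/5000 ≈ 0.950200
step 2 [2y] bond c/1=7/100: DF=(53177/50000 − 7/100·(0.950200))/(1+7/100) = 4659/5000 ≈ 0.931800
step 3 [3y] bond c/1=23/400: DF=(536539/500000 − 23/400·(0.950200+0.931800))/(1+23/400) = 2281/2500 ≈ 0.912400

1 1 4751/5000
2 2 4659/5000
3 3 2281/2500
f(2y,3y) = ((4659/5000)/(2281/2500) − 1)/(1) = 97/4562 ≈ 2.1263%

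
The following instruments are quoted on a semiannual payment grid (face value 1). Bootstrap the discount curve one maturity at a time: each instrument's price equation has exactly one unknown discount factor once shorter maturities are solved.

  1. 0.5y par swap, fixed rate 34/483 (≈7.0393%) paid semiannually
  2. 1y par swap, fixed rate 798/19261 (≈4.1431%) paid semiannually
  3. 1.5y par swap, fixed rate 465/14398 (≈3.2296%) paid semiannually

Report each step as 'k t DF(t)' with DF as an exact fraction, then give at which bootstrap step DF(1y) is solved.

step 1 [0.5y] swap r/2=17/483: DF=(1 − 17/483·(0))/(1+17/483) = 483/500 ≈ 0.966000
step 2 [1y] swap r/2=399/19261: DF=(1 − 399/19261·(0.966000))/(1+399/19261) = 9601/10000 ≈ 0.960100
step 3 [1.5y] swap r/2=465/28796: DF=(1 − 465/28796·(0.966000+0.960100))/(1+465/28796) = 1907/2000 ≈ 0.953500

1 1/2 483/500
2 1 9601/10000
3 3/2 1907/2000
DF(1y) is solved at step 2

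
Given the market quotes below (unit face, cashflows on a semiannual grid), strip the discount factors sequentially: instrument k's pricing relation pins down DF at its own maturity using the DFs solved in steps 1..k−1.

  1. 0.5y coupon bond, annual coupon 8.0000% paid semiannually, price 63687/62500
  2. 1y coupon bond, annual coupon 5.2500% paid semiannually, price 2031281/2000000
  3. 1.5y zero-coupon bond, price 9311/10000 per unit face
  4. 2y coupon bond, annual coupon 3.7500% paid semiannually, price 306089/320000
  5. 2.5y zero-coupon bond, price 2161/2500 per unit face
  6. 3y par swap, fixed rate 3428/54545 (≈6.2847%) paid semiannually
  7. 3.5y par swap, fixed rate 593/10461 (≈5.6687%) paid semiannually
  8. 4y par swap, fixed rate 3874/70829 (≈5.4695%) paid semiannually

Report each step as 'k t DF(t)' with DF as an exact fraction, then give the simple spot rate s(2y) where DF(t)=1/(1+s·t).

1 1/2 4899/5000
2 1 4823/5000
3 3/2 9311/10000
4 2 443/500
5 5/2 2161/2500
6 3 4143/5000
7 7/2 8221/10000
8 4 8063/10000
s(2y) = (1/(443/500) − 1)/(2) = 57/886 ≈ 6.4334%

step 1 [0.5y] bond c/2=1/25: DF=(63687/62500 − 1/25·(0))/(1+1/25) = 4899/5000 ≈ 0.979800
step 2 [1y] bond c/2=21/800: DF=(2031281/2000000 − 21/800·(0.979800))/(1+21/800) = 4823/5000 ≈ 0.964600
step 3 [1.5y] zero: DF = P = 9311/10000 ≈ 0.931100
step 4 [2y] bond c/2=3/160: DF=(306089/320000 − 3/160·(0.979800+0.964600+0.931100))/(1+3/160) = 443/500 ≈ 0.886000
step 5 [2.5y] zero: DF = P = 2161/2500 ≈ 0.864400
step 6 [3y] swap r/2=1714/54545: DF=(1 − 1714/54545·(0.979800+0.964600+0.931100+0.886000+0.864400))/(1+1714/54545) = 4143/5000 ≈ 0.828600
step 7 [3.5y] swap r/2=593/20922: DF=(1 − 593/20922·(0.979800+0.964600+0.931100+0.886000+0.864400+0.828600))/(1+593/20922) = 8221/10000 ≈ 0.822100
step 8 [4y] swap r/2=1937/70829: DF=(1 − 1937/70829·(0.979800+0.964600+0.931100+0.886000+0.864400+0.828600+0.822100))/(1+1937/70829) = 8063/10000 ≈ 0.806300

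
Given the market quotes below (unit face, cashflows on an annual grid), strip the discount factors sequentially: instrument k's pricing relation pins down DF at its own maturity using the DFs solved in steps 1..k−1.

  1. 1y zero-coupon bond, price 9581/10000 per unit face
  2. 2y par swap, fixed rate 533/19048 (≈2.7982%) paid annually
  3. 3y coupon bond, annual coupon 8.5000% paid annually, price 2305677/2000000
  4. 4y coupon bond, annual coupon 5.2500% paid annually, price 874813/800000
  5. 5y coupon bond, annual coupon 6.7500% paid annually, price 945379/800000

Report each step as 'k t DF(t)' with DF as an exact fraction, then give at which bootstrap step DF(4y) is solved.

1 1 9581/10000
2 2 9467/10000
3 3 9133/10000
4 4 1123/1250
5 5 109/125
DF(4y) is solved at step 4

step 1 [1y] zero: DF = P = 9581/10000 ≈ 0.958100
step 2 [2y] swap r/1=533/19048: DF=(1 − 533/19048·(0.958100))/(1+533/19048) = 9467/10000 ≈ 0.946700
step 3 [3y] bond c/1=17/200: DF=(2305677/2000000 − 17/200·(0.958100+0.946700))/(1+17/200) = 9133/10000 ≈ 0.913300
step 4 [4y] bond c/1=21/400: DF=(874813/800000 − 21/400·(0.958100+0.946700+0.913300))/(1+21/400) = 1123/1250 ≈ 0.898400
step 5 [5y] bond c/1=27/400: DF=(945379/800000 − 27/400·(0.958100+0.946700+0.913300+0.898400))/(1+27/400) = 109/125 ≈ 0.872000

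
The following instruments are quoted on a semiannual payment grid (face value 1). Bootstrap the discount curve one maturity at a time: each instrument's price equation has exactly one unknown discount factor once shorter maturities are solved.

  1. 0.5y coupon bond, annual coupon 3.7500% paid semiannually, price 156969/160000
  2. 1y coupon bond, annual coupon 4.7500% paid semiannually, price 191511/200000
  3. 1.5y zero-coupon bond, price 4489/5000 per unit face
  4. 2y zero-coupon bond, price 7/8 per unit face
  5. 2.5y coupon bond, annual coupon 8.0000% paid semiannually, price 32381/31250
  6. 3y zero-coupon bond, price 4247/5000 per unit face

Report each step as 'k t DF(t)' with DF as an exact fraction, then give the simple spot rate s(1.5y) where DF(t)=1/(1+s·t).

1 1/2 963/1000
2 1 913/1000
3 3/2 4489/5000
4 2 7/8
5 5/2 107/125
6 3 4247/5000
s(1.5y) = (1/(4489/5000) − 1)/(3/2) = 1022/13467 ≈ 7.5889%

step 1 [0.5y] bond c/2=3/160: DF=(156969/160000 − 3/160·(0))/(1+3/160) = 963/1000 ≈ 0.963000
step 2 [1y] bond c/2=19/800: DF=(191511/200000 − 19/800·(0.963000))/(1+19/800) = 913/1000 ≈ 0.913000
step 3 [1.5y] zero: DF = P = 4489/5000 ≈ 0.897800
step 4 [2y] zero: DF = P = 7/8 ≈ 0.875000
step 5 [2.5y] bond c/2=1/25: DF=(32381/31250 − 1/25·(0.963000+0.913000+0.897800+0.875000))/(1+1/25) = 107/125 ≈ 0.856000
step 6 [3y] zero: DF = P = 4247/5000 ≈ 0.849400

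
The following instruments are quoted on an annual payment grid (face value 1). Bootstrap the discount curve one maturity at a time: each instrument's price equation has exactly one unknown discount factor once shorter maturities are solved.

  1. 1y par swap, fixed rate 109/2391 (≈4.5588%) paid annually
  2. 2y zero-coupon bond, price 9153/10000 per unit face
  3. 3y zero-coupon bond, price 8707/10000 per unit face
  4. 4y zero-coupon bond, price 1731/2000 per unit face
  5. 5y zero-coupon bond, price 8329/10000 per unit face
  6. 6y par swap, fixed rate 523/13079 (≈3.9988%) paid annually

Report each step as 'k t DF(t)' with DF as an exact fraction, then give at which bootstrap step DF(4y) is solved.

1 1 2391/2500
2 2 9153/10000
3 3 8707/10000
4 4 1731/2000
5 5 8329/10000
6 6 1977/2500
DF(4y) is solved at step 4

step 1 [1y] swap r/1=109/2391: DF=(1 − 109/2391·(0))/(1+109/2391) = 2391/2500 ≈ 0.956400
step 2 [2y] zero: DF = P = 9153/10000 ≈ 0.915300
step 3 [3y] zero: DF = P = 8707/10000 ≈ 0.870700
step 4 [4y] zero: DF = P = 1731/2000 ≈ 0.865500
step 5 [5y] zero: DF = P = 8329/10000 ≈ 0.832900
step 6 [6y] swap r/1=523/13079: DF=(1 − 523/13079·(0.956400+0.915300+0.870700+0.865500+0.832900))/(1+523/13079) = 1977/2500 ≈ 0.790800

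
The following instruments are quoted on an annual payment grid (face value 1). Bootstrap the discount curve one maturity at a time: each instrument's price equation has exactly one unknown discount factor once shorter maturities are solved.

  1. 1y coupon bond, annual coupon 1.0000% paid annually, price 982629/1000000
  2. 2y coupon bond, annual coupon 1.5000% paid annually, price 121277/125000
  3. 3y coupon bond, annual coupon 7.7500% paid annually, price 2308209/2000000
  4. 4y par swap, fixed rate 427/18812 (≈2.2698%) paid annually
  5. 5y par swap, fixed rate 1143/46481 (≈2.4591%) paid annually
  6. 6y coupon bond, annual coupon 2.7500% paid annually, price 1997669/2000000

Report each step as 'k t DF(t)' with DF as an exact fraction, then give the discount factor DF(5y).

1 1 9729/10000
2 2 1883/2000
3 3 4667/5000
4 4 4573/5000
5 5 8857/10000
6 6 8477/10000
DF(5y) = 8857/10000 ≈ 0.885700

step 1 [1y] bond c/1=1/100: DF=(982629/1000000 − 1/100·(0))/(1+1/100) = 9729/10000 ≈ 0.972900
step 2 [2y] bond c/1=3/200: DF=(121277/125000 − 3/200·(0.972900))/(1+3/200) = 1883/2000 ≈ 0.941500
step 3 [3y] bond c/1=31/400: DF=(2308209/2000000 − 31/400·(0.972900+0.941500))/(1+31/400) = 4667/5000 ≈ 0.933400
step 4 [4y] swap r/1=427/18812: DF=(1 − 427/18812·(0.972900+0.941500+0.933400))/(1+427/18812) = 4573/5000 ≈ 0.914600
step 5 [5y] swap r/1=1143/46481: DF=(1 − 1143/46481·(0.972900+0.941500+0.933400+0.914600))/(1+1143/46481) = 8857/10000 ≈ 0.885700
step 6 [6y] bond c/1=11/400: DF=(1997669/2000000 − 11/400·(0.972900+0.941500+0.933400+0.914600+0.885700))/(1+11/400) = 8477/10000 ≈ 0.847700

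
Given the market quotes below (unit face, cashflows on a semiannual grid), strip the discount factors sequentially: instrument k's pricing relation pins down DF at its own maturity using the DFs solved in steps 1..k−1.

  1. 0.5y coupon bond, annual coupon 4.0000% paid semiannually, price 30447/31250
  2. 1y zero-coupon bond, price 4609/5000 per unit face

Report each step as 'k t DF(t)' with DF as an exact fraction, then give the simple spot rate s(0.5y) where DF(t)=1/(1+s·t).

step 1 [0.5y] bond c/2=1/50: DF=(30447/31250 − 1/50·(0))/(1+1/50) = 597/625 ≈ 0.955200
step 2 [1y] zero: DF = P = 4609/5000 ≈ 0.921800

1 1/2 597/625
2 1 4609/5000
s(0.5y) = (1/(597/625) − 1)/(1/2) = 56/597 ≈ 9.3802%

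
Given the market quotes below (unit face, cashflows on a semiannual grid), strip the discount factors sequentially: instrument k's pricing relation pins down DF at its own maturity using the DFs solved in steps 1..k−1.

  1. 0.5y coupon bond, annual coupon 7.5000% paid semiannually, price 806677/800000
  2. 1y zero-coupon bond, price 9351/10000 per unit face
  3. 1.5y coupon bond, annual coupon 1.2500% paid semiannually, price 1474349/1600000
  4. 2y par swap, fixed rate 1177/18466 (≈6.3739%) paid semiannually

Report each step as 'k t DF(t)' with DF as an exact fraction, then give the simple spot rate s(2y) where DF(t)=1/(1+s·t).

step 1 [0.5y] bond c/2=3/80: DF=(806677/800000 − 3/80·(0))/(1+3/80) = 9719/10000 ≈ 0.971900
step 2 [1y] zero: DF = P = 9351/10000 ≈ 0.935100
step 3 [1.5y] bond c/2=1/160: DF=(1474349/1600000 − 1/160·(0.971900+0.935100))/(1+1/160) = 9039/10000 ≈ 0.903900
step 4 [2y] swap r/2=1177/36932: DF=(1 − 1177/36932·(0.971900+0.935100+0.903900))/(1+1177/36932) = 8823/10000 ≈ 0.882300

1 1/2 9719/10000
2 1 9351/10000
3 3/2 9039/10000
4 2 8823/10000
s(2y) = (1/(8823/10000) − 1)/(2) = 1177/17646 ≈ 6.6701%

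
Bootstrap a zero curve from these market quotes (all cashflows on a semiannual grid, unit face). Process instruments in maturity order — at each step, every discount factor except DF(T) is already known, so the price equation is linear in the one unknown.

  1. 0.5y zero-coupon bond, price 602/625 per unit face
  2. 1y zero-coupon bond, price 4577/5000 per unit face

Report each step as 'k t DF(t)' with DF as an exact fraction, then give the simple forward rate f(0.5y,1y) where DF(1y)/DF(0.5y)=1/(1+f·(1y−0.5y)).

1 1/2 602/625
2 1 4577/5000
f(0.5y,1y) = ((602/625)/(4577/5000) − 1)/(1/2) = 478/4577 ≈ 10.4435%

step 1 [0.5y] zero: DF = P = 602/625 ≈ 0.963200
step 2 [1y] zero: DF = P = 4577/5000 ≈ 0.915400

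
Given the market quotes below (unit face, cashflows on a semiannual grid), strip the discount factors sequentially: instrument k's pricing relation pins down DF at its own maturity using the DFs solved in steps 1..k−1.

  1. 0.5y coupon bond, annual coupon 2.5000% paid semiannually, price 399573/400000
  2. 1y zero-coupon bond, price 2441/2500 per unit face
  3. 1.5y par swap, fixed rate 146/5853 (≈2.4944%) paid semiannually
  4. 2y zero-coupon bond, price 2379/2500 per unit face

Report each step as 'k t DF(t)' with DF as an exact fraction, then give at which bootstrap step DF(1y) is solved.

1 1/2 4933/5000
2 1 2441/2500
3 3/2 1927/2000
4 2 2379/2500
DF(1y) is solved at step 2

step 1 [0.5y] bond c/2=1/80: DF=(399573/400000 − 1/80·(0))/(1+1/80) = 4933/5000 ≈ 0.986600
step 2 [1y] zero: DF = P = 2441/2500 ≈ 0.976400
step 3 [1.5y] swap r/2=73/5853: DF=(1 − 73/5853·(0.986600+0.976400))/(1+73/5853) = 1927/2000 ≈ 0.963500
step 4 [2y] zero: DF = P = 2379/2500 ≈ 0.951600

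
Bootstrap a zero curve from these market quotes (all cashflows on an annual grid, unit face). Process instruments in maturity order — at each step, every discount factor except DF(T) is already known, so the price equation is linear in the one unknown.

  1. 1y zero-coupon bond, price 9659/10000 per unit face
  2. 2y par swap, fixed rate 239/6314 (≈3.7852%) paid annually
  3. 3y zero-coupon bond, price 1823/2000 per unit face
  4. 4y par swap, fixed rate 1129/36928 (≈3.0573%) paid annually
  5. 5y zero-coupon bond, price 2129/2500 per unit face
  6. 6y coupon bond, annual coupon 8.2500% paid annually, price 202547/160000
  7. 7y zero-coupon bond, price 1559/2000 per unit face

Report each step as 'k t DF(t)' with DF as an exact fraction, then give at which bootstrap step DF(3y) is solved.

1 1 9659/10000
2 2 9283/10000
3 3 1823/2000
4 4 8871/10000
5 5 2129/2500
6 6 8231/10000
7 7 1559/2000
DF(3y) is solved at step 3

step 1 [1y] zero: DF = P = 9659/10000 ≈ 0.965900
step 2 [2y] swap r/1=239/6314: DF=(1 − 239/6314·(0.965900))/(1+239/6314) = 9283/10000 ≈ 0.928300
step 3 [3y] zero: DF = P = 1823/2000 ≈ 0.911500
step 4 [4y] swap r/1=1129/36928: DF=(1 − 1129/36928·(0.965900+0.928300+0.911500))/(1+1129/36928) = 8871/10000 ≈ 0.887100
step 5 [5y] zero: DF = P = 2129/2500 ≈ 0.851600
step 6 [6y] bond c/1=33/400: DF=(202547/160000 − 33/400·(0.965900+0.928300+0.911500+0.887100+0.851600))/(1+33/400) = 8231/10000 ≈ 0.823100
step 7 [7y] zero: DF = P = 1559/2000 ≈ 0.779500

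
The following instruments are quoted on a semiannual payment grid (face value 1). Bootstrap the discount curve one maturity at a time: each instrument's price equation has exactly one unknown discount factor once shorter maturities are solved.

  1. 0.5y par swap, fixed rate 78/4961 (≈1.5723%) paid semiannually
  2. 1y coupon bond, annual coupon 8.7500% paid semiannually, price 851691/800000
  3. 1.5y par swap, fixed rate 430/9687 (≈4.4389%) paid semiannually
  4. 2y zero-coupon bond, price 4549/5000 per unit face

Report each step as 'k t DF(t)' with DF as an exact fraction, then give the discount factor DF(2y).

1 1/2 4961/5000
2 1 1223/1250
3 3/2 1871/2000
4 2 4549/5000
DF(2y) = 4549/5000 ≈ 0.909800

step 1 [0.5y] swap r/2=39/4961: DF=(1 − 39/4961·(0))/(1+39/4961) = 4961/5000 ≈ 0.992200
step 2 [1y] bond c/2=7/160: DF=(851691/800000 − 7/160·(0.992200))/(1+7/160) = 1223/1250 ≈ 0.978400
step 3 [1.5y] swap r/2=215/9687: DF=(1 − 215/9687·(0.992200+0.978400))/(1+215/9687) = 1871/2000 ≈ 0.935500
step 4 [2y] zero: DF = P = 4549/5000 ≈ 0.909800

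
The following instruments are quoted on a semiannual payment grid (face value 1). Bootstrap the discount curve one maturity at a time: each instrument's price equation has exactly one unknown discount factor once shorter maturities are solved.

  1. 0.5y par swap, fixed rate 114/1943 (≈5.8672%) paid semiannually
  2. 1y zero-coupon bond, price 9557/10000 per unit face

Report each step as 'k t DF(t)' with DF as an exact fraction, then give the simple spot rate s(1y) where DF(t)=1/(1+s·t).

1 1/2 1943/2000
2 1 9557/10000
s(1y) = (1/(9557/10000) − 1)/(1) = 443/9557 ≈ 4.6353%

step 1 [0.5y] swap r/2=57/1943: DF=(1 − 57/1943·(0))/(1+57/1943) = 1943/2000 ≈ 0.971500
step 2 [1y] zero: DF = P = 9557/10000 ≈ 0.955700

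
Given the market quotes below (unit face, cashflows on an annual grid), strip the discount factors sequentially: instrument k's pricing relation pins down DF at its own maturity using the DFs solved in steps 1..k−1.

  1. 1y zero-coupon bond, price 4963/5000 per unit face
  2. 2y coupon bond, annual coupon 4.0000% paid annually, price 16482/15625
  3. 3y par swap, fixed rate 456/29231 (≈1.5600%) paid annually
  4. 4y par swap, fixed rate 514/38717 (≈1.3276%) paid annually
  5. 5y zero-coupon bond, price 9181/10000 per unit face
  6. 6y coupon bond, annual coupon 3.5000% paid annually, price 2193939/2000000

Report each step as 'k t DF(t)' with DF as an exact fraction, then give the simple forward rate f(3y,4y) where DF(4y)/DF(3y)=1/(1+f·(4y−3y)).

step 1 [1y] zero: DF = P = 4963/5000 ≈ 0.992600
step 2 [2y] bond c/1=1/25: DF=(16482/15625 − 1/25·(0.992600))/(1+1/25) = 9761/10000 ≈ 0.976100
step 3 [3y] swap r/1=456/29231: DF=(1 − 456/29231·(0.992600+0.976100))/(1+456/29231) = 1193/1250 ≈ 0.954400
step 4 [4y] swap r/1=514/38717: DF=(1 − 514/38717·(0.992600+0.976100+0.954400))/(1+514/38717) = 4743/5000 ≈ 0.948600
step 5 [5y] zero: DF = P = 9181/10000 ≈ 0.918100
step 6 [6y] bond c/1=7/200: DF=(2193939/2000000 − 7/200·(0.992600+0.976100+0.954400+0.948600+0.918100))/(1+7/200) = 8979/10000 ≈ 0.897900

1 1 4963/5000
2 2 9761/10000
3 3 1193/1250
4 4 4743/5000
5 5 9181/10000
6 6 8979/10000
f(3y,4y) = ((1193/1250)/(4743/5000) − 1)/(1) = 29/4743 ≈ 0.6114%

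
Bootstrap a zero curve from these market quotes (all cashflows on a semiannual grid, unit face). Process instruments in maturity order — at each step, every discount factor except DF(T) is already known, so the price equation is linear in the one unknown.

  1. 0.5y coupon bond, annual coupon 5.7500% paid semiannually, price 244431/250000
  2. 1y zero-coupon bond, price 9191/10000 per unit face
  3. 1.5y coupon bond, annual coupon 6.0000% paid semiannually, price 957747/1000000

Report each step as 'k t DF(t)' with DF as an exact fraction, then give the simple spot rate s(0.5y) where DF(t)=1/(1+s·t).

1 1/2 594/625
2 1 9191/10000
3 3/2 4377/5000
s(0.5y) = (1/(594/625) − 1)/(1/2) = 31/297 ≈ 10.4377%

step 1 [0.5y] bond c/2=23/800: DF=(244431/250000 − 23/800·(0))/(1+23/800) = 594/625 ≈ 0.950400
step 2 [1y] zero: DF = P = 9191/10000 ≈ 0.919100
step 3 [1.5y] bond c/2=3/100: DF=(957747/1000000 − 3/100·(0.950400+0.919100))/(1+3/100) = 4377/5000 ≈ 0.875400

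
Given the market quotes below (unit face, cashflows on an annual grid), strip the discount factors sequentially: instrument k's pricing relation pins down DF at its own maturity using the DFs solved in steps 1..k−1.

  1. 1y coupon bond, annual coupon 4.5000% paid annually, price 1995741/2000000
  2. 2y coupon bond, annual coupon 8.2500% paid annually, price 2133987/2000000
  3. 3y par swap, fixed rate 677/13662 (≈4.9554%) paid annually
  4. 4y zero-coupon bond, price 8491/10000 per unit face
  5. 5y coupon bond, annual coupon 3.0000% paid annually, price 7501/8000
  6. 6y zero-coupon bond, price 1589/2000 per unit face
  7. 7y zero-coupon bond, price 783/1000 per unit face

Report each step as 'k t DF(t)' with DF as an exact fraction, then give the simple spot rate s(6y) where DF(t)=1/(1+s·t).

1 1 9549/10000
2 2 9129/10000
3 3 4323/5000
4 4 8491/10000
5 5 403/500
6 6 1589/2000
7 7 783/1000
s(6y) = (1/(1589/2000) − 1)/(6) = 137/3178 ≈ 4.3109%

step 1 [1y] bond c/1=9/200: DF=(1995741/2000000 − 9/200·(0))/(1+9/200) = 9549/10000 ≈ 0.954900
step 2 [2y] bond c/1=33/400: DF=(2133987/2000000 − 33/400·(0.954900))/(1+33/400) = 9129/10000 ≈ 0.912900
step 3 [3y] swap r/1=677/13662: DF=(1 − 677/13662·(0.954900+0.912900))/(1+677/13662) = 4323/5000 ≈ 0.864600
step 4 [4y] zero: DF = P = 8491/10000 ≈ 0.849100
step 5 [5y] bond c/1=3/100: DF=(7501/8000 − 3/100·(0.954900+0.912900+0.864600+0.849100))/(1+3/100) = 403/500 ≈ 0.806000
step 6 [6y] zero: DF = P = 1589/2000 ≈ 0.794500
step 7 [7y] zero: DF = P = 783/1000 ≈ 0.783000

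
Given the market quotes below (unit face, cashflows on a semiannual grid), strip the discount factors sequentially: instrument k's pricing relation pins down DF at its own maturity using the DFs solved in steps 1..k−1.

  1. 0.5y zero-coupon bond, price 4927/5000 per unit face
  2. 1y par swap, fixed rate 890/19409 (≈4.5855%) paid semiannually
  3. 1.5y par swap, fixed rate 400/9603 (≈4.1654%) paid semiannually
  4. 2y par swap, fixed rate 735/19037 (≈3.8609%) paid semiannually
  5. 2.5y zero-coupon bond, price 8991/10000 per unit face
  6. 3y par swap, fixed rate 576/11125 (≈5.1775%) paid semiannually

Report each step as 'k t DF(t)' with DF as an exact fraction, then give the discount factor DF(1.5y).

1 1/2 4927/5000
2 1 1911/2000
3 3/2 47/50
4 2 1853/2000
5 5/2 8991/10000
6 3 107/125
DF(1.5y) = 47/50 ≈ 0.940000

step 1 [0.5y] zero: DF = P = 4927/5000 ≈ 0.985400
step 2 [1y] swap r/2=445/19409: DF=(1 − 445/19409·(0.985400))/(1+445/19409) = 1911/2000 ≈ 0.955500
step 3 [1.5y] swap r/2=200/9603: DF=(1 − 200/9603·(0.985400+0.955500))/(1+200/9603) = 47/50 ≈ 0.940000
step 4 [2y] swap r/2=735/38074: DF=(1 − 735/38074·(0.985400+0.955500+0.940000))/(1+735/38074) = 1853/2000 ≈ 0.926500
step 5 [2.5y] zero: DF = P = 8991/10000 ≈ 0.899100
step 6 [3y] swap r/2=288/11125: DF=(1 − 288/11125·(0.985400+0.955500+0.940000+0.926500+0.899100))/(1+288/11125) = 107/125 ≈ 0.856000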